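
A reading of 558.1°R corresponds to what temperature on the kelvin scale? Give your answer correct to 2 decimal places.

310.06 K

In Celsius: (558.1 - 491.67) × 5/9 = 36.9056°C.
In kelvin: 36.9056 + 273.15 = 310.06 K.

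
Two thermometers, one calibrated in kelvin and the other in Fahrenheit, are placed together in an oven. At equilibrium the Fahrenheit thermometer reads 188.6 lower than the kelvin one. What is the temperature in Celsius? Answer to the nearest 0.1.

Let x be the kelvin reading; then the Fahrenheit reading is 1.8·x - 459.67.
(1.8·x - 459.67) - x = -188.6  ⇒  (0.8)·x = 271.07  ⇒  x = 338.8375 K.
In Celsius: 338.8375 - 273.15 = 65.7°C.

65.7°C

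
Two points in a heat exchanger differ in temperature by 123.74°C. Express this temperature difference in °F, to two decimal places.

222.73°F

An interval of 1°C corresponds to 1.8°F.
123.74 × 1.8 = 222.73.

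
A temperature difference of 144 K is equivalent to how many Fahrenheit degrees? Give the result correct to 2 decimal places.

For a temperature interval the offset drops out; only the factor 1.8 applies.
144 × 1.8 = 259.20.

259.20°F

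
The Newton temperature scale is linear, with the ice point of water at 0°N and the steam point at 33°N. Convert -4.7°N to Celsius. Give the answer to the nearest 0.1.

-14.2°C

Linear interpolation between the fixed points: C = (-4.7 - 0) × 100 / (33 - 0) = -14.2424°C.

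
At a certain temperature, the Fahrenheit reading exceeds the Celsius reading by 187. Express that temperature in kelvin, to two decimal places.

466.90 K

Let x be the Celsius reading; then the Fahrenheit reading is 1.8·x + 32.
(1.8·x + 32) - x = 187  ⇒  (0.8)·x = 155  ⇒  x = 193.7500°C.
In kelvin: 193.7500 + 273.15 = 466.90 K.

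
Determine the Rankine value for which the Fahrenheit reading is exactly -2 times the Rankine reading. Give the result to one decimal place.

153.2°R

Let R be the Rankine reading. The Fahrenheit reading is F = 1·R - 459.67.
Require F = -2·R: 1·R - 459.67 = -2·R.
(3)·R = 459.67  ⇒  R = 153.2.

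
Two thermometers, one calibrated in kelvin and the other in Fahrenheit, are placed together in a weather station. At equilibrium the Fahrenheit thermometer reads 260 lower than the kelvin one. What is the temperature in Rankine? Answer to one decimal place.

Let x be the kelvin reading; then the Fahrenheit reading is 1.8·x - 459.67.
(1.8·x - 459.67) - x = -260  ⇒  (0.8)·x = 199.67  ⇒  x = 249.5875 K.
In Celsius: 249.5875 - 273.15 = -23.5625°C.
In Rankine: -23.5625 × 1.8 + 491.67 = 449.3°R.

449.3°R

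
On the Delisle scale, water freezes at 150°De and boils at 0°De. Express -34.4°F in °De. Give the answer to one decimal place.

205.3°De

First in Celsius: (-34.4 - 32) × 5/9 = -36.8889°C.
Linearly onto the Delisle scale: 150 + (-36.8889 / 100) × (0 - 150) = 205.3°De.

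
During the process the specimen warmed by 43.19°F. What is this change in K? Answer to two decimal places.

An interval of 1°F corresponds to 5/9 K.
43.19 × 5/9 = 23.99.

23.99 K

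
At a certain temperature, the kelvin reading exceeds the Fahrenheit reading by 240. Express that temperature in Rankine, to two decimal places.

Let x be the Fahrenheit reading; then the kelvin reading is 5/9·x + 255.372.
(5/9·x + 255.372) - x = 240  ⇒  (-4/9)·x = -15.3722  ⇒  x = 34.5875°F.
In Celsius: (34.5875 - 32) × 5/9 = 1.4375°C.
In Rankine: 1.4375 × 1.8 + 491.67 = 494.26°R.

494.26°R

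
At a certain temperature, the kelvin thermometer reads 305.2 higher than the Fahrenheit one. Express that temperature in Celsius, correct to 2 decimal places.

-80.06°C

Let x be the Fahrenheit reading; then the kelvin reading is 5/9·x + 255.372.
(5/9·x + 255.372) - x = 305.2  ⇒  (-4/9)·x = 49.8278  ⇒  x = -112.1125°F.
In Celsius: (-112.1125 - 32) × 5/9 = -80.06°C.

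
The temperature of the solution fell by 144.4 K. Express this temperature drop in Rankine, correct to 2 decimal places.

An interval of 1 K corresponds to 1.8°R.
144.4 × 1.8 = 259.92.

259.92°R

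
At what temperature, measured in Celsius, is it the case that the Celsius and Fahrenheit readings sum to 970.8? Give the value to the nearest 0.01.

335.29°C

Let C be the Celsius reading. The Fahrenheit reading is F = 1.8·C + 32.
Require C + F = 970.8: (2.8)·C + 32 = 970.8.
C = (970.8 - 32) / (2.8) = 335.29.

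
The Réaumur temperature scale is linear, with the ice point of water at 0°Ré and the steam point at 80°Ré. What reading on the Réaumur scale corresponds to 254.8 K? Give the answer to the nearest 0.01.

First in Celsius: 254.8 - 273.15 = -18.3500°C.
Linearly onto the Réaumur scale: 0 + (-18.3500 / 100) × (80 - 0) = -14.68°Ré.

-14.68°Ré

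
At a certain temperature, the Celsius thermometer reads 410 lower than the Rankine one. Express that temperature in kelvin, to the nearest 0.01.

171.06 K

Let x be the Rankine reading; then the Celsius reading is 5/9·x - 273.15.
(5/9·x - 273.15) - x = -410  ⇒  (-4/9)·x = -136.85  ⇒  x = 307.9125°R.
In Celsius: (307.9125 - 491.67) × 5/9 = -102.0875°C.
In kelvin: -102.0875 + 273.15 = 171.06 K.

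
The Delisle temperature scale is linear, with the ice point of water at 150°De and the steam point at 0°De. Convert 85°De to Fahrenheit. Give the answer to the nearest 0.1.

110.0°F

Linear interpolation between the fixed points: C = (85 - 150) × 100 / (0 - 150) = 43.3333°C.
Then 43.3333 × 1.8 + 32 = 110.0°F.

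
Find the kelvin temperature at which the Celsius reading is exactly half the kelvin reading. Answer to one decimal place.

Let K be the kelvin reading. The Celsius reading is C = 1·K - 273.15.
Require C = 0.5·K: 1·K - 273.15 = 0.5·K.
(0.5)·K = 273.15  ⇒  K = 546.3.

546.3 K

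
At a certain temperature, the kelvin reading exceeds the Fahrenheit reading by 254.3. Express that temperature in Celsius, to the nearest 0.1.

-16.4°C

Let x be the Fahrenheit reading; then the kelvin reading is 5/9·x + 255.372.
(5/9·x + 255.372) - x = 254.3  ⇒  (-4/9)·x = -1.07222  ⇒  x = 2.4125°F.
In Celsius: (2.4125 - 32) × 5/9 = -16.4°C.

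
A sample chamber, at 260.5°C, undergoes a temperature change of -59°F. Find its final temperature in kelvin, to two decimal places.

The 59°F change is an interval, so only the factor 5/9 applies: -59 × 5/9 = -32.7778°C.
Final Celsius temperature: 260.5000 - 32.7778 = 227.7222°C.
In kelvin: 227.7222 + 273.15 = 500.87 K.

500.87 K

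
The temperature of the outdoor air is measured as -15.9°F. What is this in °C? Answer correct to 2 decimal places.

In Celsius: (-15.9 - 32) × 5/9 = -26.6111°C.

-26.61°C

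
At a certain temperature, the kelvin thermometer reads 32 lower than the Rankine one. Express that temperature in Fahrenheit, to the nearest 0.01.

Let x be the Rankine reading; then the kelvin reading is 5/9·x.
(5/9·x) - x = -32  ⇒  (-4/9)·x = -32  ⇒  x = 72.0000°R.
In Celsius: (72 - 491.67) × 5/9 = -233.1500°C.
In Fahrenheit: -233.1500 × 1.8 + 32 = -387.67°F.

-387.67°F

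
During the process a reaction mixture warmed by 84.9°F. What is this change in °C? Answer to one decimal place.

47.2°C

An interval of 1°F corresponds to 5/9°C.
84.9 × 5/9 = 47.2.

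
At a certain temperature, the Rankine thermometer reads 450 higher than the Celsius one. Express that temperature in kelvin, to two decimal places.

Let x be the Celsius reading; then the Rankine reading is 1.8·x + 491.67.
(1.8·x + 491.67) - x = 450  ⇒  (0.8)·x = -41.67  ⇒  x = -52.0875°C.
In kelvin: -52.0875 + 273.15 = 221.06 K.

221.06 K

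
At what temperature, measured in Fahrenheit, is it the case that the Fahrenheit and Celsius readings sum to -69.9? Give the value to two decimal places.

Let F be the Fahrenheit reading. The Celsius reading is C = 5/9·F - 17.7778.
Require F + C = -69.9: (14/9)·F - 17.7778 = -69.9.
F = (-69.9 + 17.7778) / (14/9) = -33.51.

-33.51°F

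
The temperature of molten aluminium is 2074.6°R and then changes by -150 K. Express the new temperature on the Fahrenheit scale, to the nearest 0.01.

Initial temperature in Celsius: (2074.6 - 491.67) × 5/9 = 879.4056°C.
The 150 K change is an interval; Kelvin and Celsius degrees are the same size, so ΔC = -150°C.
Final Celsius temperature: 879.4056 - 150.0000 = 729.4056°C.
In Fahrenheit: 729.4056 × 1.8 + 32 = 1344.93°F.

1344.93°F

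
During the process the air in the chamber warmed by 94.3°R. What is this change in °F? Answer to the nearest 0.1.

94.3°F

Rankine and Fahrenheit degrees are the same size, so the interval is unchanged: 94.3.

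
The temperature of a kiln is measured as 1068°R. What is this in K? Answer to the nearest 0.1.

In Celsius: (1068 - 491.67) × 5/9 = 320.1833°C.
In kelvin: 320.1833 + 273.15 = 593.3 K.

593.3 K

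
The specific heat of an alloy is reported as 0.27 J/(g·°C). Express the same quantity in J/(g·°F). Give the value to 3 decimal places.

0.150 J/(g·°F)

The quantity depends on a temperature interval, so only the ratio of degree sizes applies; the offset between the scales is irrelevant.
A change of 1°F is a change of 5/9°C, so per °F the value is 0.27 × 5/9 = 0.150.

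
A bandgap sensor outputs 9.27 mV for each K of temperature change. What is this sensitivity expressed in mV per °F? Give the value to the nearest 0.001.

5.150 mV per °F

Since only a temperature interval is involved, the additive offset between the scales drops out.
A change of 1°F is a change of 5/9 K, so per °F the value is 9.27 × 5/9 = 5.150.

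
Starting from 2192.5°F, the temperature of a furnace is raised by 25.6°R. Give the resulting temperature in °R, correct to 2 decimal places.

Initial temperature in Celsius: (2192.5 - 32) × 5/9 = 1200.2778°C.
The 25.6°R change is an interval, so only the factor 5/9 applies: +25.6 × 5/9 = +14.2222°C.
Final Celsius temperature: 1200.2778 + 14.2222 = 1214.5000°C.
In Rankine: 1214.5000 × 1.8 + 491.67 = 2677.77°R.

2677.77°R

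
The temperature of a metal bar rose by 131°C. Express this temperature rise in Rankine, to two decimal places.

235.80°R

An interval of 1°C corresponds to 1.8°R.
131 × 1.8 = 235.80.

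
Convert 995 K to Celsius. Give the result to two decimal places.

721.85°C

In Celsius: 995 - 273.15 = 721.8500°C.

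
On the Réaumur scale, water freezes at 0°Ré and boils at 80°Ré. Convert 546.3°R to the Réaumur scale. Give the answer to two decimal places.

First in Celsius: (546.3 - 491.67) × 5/9 = 30.3500°C.
Linearly onto the Réaumur scale: 0 + (30.3500 / 100) × (80 - 0) = 24.28°Ré.

24.28°Ré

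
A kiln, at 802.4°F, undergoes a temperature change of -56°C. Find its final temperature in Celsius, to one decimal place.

372.0°C

Initial temperature in Celsius: (802.4 - 32) × 5/9 = 428.0000°C.
Final Celsius temperature: 428.0000 - 56.0000 = 372.0000°C.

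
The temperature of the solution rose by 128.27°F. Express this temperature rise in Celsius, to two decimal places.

71.26°C

An interval of 1°F corresponds to 5/9°C.
128.27 × 5/9 = 71.26.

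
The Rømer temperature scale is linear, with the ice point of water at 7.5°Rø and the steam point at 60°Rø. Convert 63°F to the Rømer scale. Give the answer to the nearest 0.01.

First in Celsius: (63 - 32) × 5/9 = 17.2222°C.
Linearly onto the Rømer scale: 7.5 + (17.2222 / 100) × (60 - 7.5) = 16.54°Rø.

16.54°Rø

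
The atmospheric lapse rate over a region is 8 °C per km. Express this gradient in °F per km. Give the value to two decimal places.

14.40 °F/km

Since only a temperature interval is involved, the additive offset between the scales drops out.
A change of 1°C is a change of 1.8°F, so 8 × 1.8 = 14.40.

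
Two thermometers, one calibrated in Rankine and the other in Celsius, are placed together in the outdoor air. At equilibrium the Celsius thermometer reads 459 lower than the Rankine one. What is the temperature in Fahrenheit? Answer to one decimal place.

Let x be the Rankine reading; then the Celsius reading is 5/9·x - 273.15.
(5/9·x - 273.15) - x = -459  ⇒  (-4/9)·x = -185.85  ⇒  x = 418.1625°R.
In Celsius: (418.1625 - 491.67) × 5/9 = -40.8375°C.
In Fahrenheit: -40.8375 × 1.8 + 32 = -41.5°F.

-41.5°F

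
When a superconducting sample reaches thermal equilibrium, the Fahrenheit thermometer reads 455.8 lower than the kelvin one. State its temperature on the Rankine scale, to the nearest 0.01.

Let x be the kelvin reading; then the Fahrenheit reading is 1.8·x - 459.67.
(1.8·x - 459.67) - x = -455.8  ⇒  (0.8)·x = 3.87  ⇒  x = 4.8375 K.
In Celsius: 4.8375 - 273.15 = -268.3125°C.
In Rankine: -268.3125 × 1.8 + 491.67 = 8.71°R.

8.71°R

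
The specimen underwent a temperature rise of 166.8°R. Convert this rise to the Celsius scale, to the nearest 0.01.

92.67°C

For a temperature interval the offset drops out; only the factor 5/9 applies.
166.8 × 5/9 = 92.67.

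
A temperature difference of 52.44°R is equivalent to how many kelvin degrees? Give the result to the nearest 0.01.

29.13 K

Only the scale ratio 5/9 matters for a change in temperature.
52.44 × 5/9 = 29.13.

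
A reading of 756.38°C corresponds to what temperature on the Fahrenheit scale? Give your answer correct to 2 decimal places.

In Fahrenheit: 756.3800 × 1.8 + 32 = 1393.48°F.

1393.48°F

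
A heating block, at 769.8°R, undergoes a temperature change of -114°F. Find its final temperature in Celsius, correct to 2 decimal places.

Initial temperature in Celsius: (769.8 - 491.67) × 5/9 = 154.5167°C.
The 114°F change is an interval, so only the factor 5/9 applies: -114 × 5/9 = -63.3333°C.
Final Celsius temperature: 154.5167 - 63.3333 = 91.1833°C.

91.18°C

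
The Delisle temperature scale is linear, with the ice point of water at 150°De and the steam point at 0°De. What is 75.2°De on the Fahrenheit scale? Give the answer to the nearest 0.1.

Linear interpolation between the fixed points: C = (75.2 - 150) × 100 / (0 - 150) = 49.8667°C.
Then 49.8667 × 1.8 + 32 = 121.8°F.

121.8°F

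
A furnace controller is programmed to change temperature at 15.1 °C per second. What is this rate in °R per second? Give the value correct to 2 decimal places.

27.18 °R/second

The quantity depends on a temperature interval, so only the ratio of degree sizes applies; the offset between the scales is irrelevant.
A change of 1°C is a change of 1.8°R, so 15.1 × 1.8 = 27.18.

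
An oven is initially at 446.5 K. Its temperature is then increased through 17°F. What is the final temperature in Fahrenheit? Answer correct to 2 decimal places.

Initial temperature in Celsius: 446.5 - 273.15 = 173.3500°C.
The 17°F change is an interval, so only the factor 5/9 applies: +17 × 5/9 = +9.4444°C.
Final Celsius temperature: 173.3500 + 9.4444 = 182.7944°C.
In Fahrenheit: 182.7944 × 1.8 + 32 = 361.03°F.

361.03°F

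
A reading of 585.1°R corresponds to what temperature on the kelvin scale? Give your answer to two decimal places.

325.06 K

In Celsius: (585.1 - 491.67) × 5/9 = 51.9056°C.
In kelvin: 51.9056 + 273.15 = 325.06 K.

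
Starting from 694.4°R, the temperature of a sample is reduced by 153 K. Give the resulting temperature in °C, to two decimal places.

-40.37°C

Initial temperature in Celsius: (694.4 - 491.67) × 5/9 = 112.6278°C.
The 153 K change is an interval; Kelvin and Celsius degrees are the same size, so ΔC = -153°C.
Final Celsius temperature: 112.6278 - 153.0000 = -40.3722°C.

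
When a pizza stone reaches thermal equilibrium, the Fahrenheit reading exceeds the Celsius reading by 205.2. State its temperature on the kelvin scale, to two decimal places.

Let x be the Celsius reading; then the Fahrenheit reading is 1.8·x + 32.
(1.8·x + 32) - x = 205.2  ⇒  (0.8)·x = 173.2  ⇒  x = 216.5000°C.
In kelvin: 216.5000 + 273.15 = 489.65 K.

489.65 K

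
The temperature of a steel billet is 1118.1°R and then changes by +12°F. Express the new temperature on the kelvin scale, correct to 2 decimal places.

627.83 K

Initial temperature in Celsius: (1118.1 - 491.67) × 5/9 = 348.0167°C.
The 12°F change is an interval, so only the factor 5/9 applies: +12 × 5/9 = +6.6667°C.
Final Celsius temperature: 348.0167 + 6.6667 = 354.6833°C.
In kelvin: 354.6833 + 273.15 = 627.83 K.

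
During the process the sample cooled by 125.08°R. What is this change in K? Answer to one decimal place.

Only the scale ratio 5/9 matters for a change in temperature.
125.08 × 5/9 = 69.5.

69.5 K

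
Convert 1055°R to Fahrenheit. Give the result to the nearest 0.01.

595.33°F

In Celsius: (1055 - 491.67) × 5/9 = 312.9611°C.
In Fahrenheit: 312.9611 × 1.8 + 32 = 595.33°F.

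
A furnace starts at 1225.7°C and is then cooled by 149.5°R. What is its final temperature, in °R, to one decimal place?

The 149.5°R change is an interval, so only the factor 5/9 applies: -149.5 × 5/9 = -83.0556°C.
Final Celsius temperature: 1225.7000 - 83.0556 = 1142.6444°C.
In Rankine: 1142.6444 × 1.8 + 491.67 = 2548.4°R.

2548.4°R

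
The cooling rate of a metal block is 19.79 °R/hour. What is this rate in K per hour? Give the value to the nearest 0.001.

Since only a temperature interval is involved, the additive offset between the scales drops out.
A change of 1°R is a change of 5/9 K, so 19.79 × 5/9 = 10.994.

10.994 K/hour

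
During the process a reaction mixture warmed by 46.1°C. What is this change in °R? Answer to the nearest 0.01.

An interval of 1°C corresponds to 1.8°R.
46.1 × 1.8 = 82.98.

82.98°R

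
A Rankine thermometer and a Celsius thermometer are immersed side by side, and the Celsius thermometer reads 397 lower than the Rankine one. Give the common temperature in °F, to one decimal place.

Let x be the Rankine reading; then the Celsius reading is 5/9·x - 273.15.
(5/9·x - 273.15) - x = -397  ⇒  (-4/9)·x = -123.85  ⇒  x = 278.6625°R.
In Celsius: (278.6625 - 491.67) × 5/9 = -118.3375°C.
In Fahrenheit: -118.3375 × 1.8 + 32 = -181.0°F.

-181.0°F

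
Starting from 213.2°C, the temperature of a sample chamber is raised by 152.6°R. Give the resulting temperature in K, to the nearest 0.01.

571.13 K

The 152.6°R change is an interval, so only the factor 5/9 applies: +152.6 × 5/9 = +84.7778°C.
Final Celsius temperature: 213.2000 + 84.7778 = 297.9778°C.
In kelvin: 297.9778 + 273.15 = 571.13 K.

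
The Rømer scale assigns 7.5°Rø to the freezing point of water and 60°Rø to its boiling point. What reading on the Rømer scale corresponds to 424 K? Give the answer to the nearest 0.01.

86.70°Rø

First in Celsius: 424 - 273.15 = 150.8500°C.
Linearly onto the Rømer scale: 7.5 + (150.8500 / 100) × (60 - 7.5) = 86.70°Rø.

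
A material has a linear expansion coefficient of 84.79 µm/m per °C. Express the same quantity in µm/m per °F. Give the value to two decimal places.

The quantity depends on a temperature interval, so only the ratio of degree sizes applies; the offset between the scales is irrelevant.
A change of 1°F is a change of 5/9°C, so per °F the value is 84.79 × 5/9 = 47.11.

47.11 µm/m per °F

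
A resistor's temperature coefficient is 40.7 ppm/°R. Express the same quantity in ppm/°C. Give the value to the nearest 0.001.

Since only a temperature interval is involved, the additive offset between the scales drops out.
A change of 1°C is a change of 1.8°R, so per °C the value is 40.7 × 1.8 = 73.260.

73.260 ppm/°C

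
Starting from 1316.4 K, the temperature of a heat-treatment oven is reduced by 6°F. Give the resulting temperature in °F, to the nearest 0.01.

Initial temperature in Celsius: 1316.4 - 273.15 = 1043.2500°C.
The 6°F change is an interval, so only the factor 5/9 applies: -6 × 5/9 = -3.3333°C.
Final Celsius temperature: 1043.2500 - 3.3333 = 1039.9167°C.
In Fahrenheit: 1039.9167 × 1.8 + 32 = 1903.85°F.

1903.85°F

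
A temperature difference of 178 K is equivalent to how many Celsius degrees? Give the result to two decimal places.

Kelvin and Celsius degrees are the same size, so the interval is unchanged: 178.00.

178.00°C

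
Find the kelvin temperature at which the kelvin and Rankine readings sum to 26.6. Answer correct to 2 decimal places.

9.50 K

Let K be the kelvin reading. The Rankine reading is R = 1.8·K.
Require K + R = 26.6: (2.8)·K = 26.6.
K = (26.6) / (2.8) = 9.50.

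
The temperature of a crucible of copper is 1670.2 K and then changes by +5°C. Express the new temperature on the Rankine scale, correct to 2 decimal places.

3015.36°R

Initial temperature in Celsius: 1670.2 - 273.15 = 1397.0500°C.
Final Celsius temperature: 1397.0500 + 5.0000 = 1402.0500°C.
In Rankine: 1402.0500 × 1.8 + 491.67 = 3015.36°R.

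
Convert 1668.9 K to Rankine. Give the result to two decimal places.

3004.02°R

In Celsius: 1668.9 - 273.15 = 1395.7500°C.
In Rankine: 1395.7500 × 1.8 + 491.67 = 3004.02°R.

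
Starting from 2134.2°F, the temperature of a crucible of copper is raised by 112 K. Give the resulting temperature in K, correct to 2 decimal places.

1553.04 K

Initial temperature in Celsius: (2134.2 - 32) × 5/9 = 1167.8889°C.
The 112 K change is an interval; Kelvin and Celsius degrees are the same size, so ΔC = +112°C.
Final Celsius temperature: 1167.8889 + 112.0000 = 1279.8889°C.
In kelvin: 1279.8889 + 273.15 = 1553.04 K.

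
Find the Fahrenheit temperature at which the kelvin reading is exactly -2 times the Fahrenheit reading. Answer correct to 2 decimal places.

-99.93°F

Let F be the Fahrenheit reading. The kelvin reading is K = 5/9·F + 255.372.
Require K = -2·F: 5/9·F + 255.372 = -2·F.
(23/9)·F = -255.372  ⇒  F = -99.93.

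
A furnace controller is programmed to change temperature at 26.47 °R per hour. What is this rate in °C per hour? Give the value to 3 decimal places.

The quantity depends on a temperature interval, so only the ratio of degree sizes applies; the offset between the scales is irrelevant.
A change of 1°R is a change of 5/9°C, so 26.47 × 5/9 = 14.706.

14.706 °C/hour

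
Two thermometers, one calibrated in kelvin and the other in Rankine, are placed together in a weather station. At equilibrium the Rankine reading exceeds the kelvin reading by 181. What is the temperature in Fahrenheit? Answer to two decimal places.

Let x be the kelvin reading; then the Rankine reading is 1.8·x.
(1.8·x) - x = 181  ⇒  (0.8)·x = 181  ⇒  x = 226.2500 K.
In Celsius: 226.25 - 273.15 = -46.9000°C.
In Fahrenheit: -46.9000 × 1.8 + 32 = -52.42°F.

-52.42°F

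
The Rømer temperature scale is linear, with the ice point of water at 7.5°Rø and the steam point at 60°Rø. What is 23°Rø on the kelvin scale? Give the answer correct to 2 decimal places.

302.67 K

Linear interpolation between the fixed points: C = (23 - 7.5) × 100 / (60 - 7.5) = 29.5238°C.
Then 29.5238 + 273.15 = 302.67 K.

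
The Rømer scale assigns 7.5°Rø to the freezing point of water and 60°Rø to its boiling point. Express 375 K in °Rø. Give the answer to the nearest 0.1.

61.0°Rø

First in Celsius: 375 - 273.15 = 101.8500°C.
Linearly onto the Rømer scale: 7.5 + (101.8500 / 100) × (60 - 7.5) = 61.0°Rø.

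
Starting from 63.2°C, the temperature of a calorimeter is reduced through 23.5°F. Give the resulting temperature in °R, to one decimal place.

The 23.5°F change is an interval, so only the factor 5/9 applies: -23.5 × 5/9 = -13.0556°C.
Final Celsius temperature: 63.2000 - 13.0556 = 50.1444°C.
In Rankine: 50.1444 × 1.8 + 491.67 = 581.9°R.

581.9°R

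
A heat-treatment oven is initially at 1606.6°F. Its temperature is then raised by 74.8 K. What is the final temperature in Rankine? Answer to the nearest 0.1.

Initial temperature in Celsius: (1606.6 - 32) × 5/9 = 874.7778°C.
The 74.8 K change is an interval; Kelvin and Celsius degrees are the same size, so ΔC = +74.8°C.
Final Celsius temperature: 874.7778 + 74.8000 = 949.5778°C.
In Rankine: 949.5778 × 1.8 + 491.67 = 2200.9°R.

2200.9°R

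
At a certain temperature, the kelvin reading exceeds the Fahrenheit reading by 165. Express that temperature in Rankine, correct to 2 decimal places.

Let x be the Fahrenheit reading; then the kelvin reading is 5/9·x + 255.372.
(5/9·x + 255.372) - x = 165  ⇒  (-4/9)·x = -90.3722  ⇒  x = 203.3375°F.
In Celsius: (203.3375 - 32) × 5/9 = 95.1875°C.
In Rankine: 95.1875 × 1.8 + 491.67 = 663.01°R.

663.01°R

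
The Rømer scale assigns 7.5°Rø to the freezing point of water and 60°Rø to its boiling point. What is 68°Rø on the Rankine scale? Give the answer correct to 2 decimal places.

Linear interpolation between the fixed points: C = (68 - 7.5) × 100 / (60 - 7.5) = 115.2381°C.
Then 115.2381 × 1.8 + 491.67 = 699.10°R.

699.10°R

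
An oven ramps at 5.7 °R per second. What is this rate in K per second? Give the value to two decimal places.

Since only a temperature interval is involved, the additive offset between the scales drops out.
A change of 1°R is a change of 5/9 K, so 5.7 × 5/9 = 3.17.

3.17 K/second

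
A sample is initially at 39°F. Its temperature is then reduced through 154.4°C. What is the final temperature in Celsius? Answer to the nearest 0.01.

-150.51°C

Initial temperature in Celsius: (39 - 32) × 5/9 = 3.8889°C.
Final Celsius temperature: 3.8889 - 154.4000 = -150.5111°C.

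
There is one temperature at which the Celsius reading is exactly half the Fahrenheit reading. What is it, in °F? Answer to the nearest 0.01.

Let F be the Fahrenheit reading. The Celsius reading is C = 5/9·F - 17.7778.
Require C = 0.5·F: 5/9·F - 17.7778 = 0.5·F.
(1/18)·F = 17.7778  ⇒  F = 320.00.

320.00°F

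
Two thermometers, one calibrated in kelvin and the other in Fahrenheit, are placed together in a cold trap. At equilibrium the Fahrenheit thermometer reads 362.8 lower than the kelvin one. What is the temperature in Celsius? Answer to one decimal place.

-152.1°C

Let x be the kelvin reading; then the Fahrenheit reading is 1.8·x - 459.67.
(1.8·x - 459.67) - x = -362.8  ⇒  (0.8)·x = 96.87  ⇒  x = 121.0875 K.
In Celsius: 121.0875 - 273.15 = -152.1°C.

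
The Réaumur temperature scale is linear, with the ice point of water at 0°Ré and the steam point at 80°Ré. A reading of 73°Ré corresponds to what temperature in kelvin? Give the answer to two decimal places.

364.40 K

Linear interpolation between the fixed points: C = (73 - 0) × 100 / (80 - 0) = 91.2500°C.
Then 91.2500 + 273.15 = 364.40 K.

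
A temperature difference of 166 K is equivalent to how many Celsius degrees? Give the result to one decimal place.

166.0°C

Kelvin and Celsius degrees are the same size, so the interval is unchanged: 166.0.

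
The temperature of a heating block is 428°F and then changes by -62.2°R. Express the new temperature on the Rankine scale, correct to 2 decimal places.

Initial temperature in Celsius: (428 - 32) × 5/9 = 220.0000°C.
The 62.2°R change is an interval, so only the factor 5/9 applies: -62.2 × 5/9 = -34.5556°C.
Final Celsius temperature: 220.0000 - 34.5556 = 185.4444°C.
In Rankine: 185.4444 × 1.8 + 491.67 = 825.47°R.

825.47°R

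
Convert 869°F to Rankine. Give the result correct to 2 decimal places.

In Celsius: (869 - 32) × 5/9 = 465.0000°C.
In Rankine: 465.0000 × 1.8 + 491.67 = 1328.67°R.

1328.67°R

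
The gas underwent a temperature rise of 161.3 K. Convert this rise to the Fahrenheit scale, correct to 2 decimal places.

290.34°F

For a temperature interval the offset drops out; only the factor 1.8 applies.
161.3 × 1.8 = 290.34.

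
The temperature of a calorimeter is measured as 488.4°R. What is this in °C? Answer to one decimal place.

-1.8°C

In Celsius: (488.4 - 491.67) × 5/9 = -1.8167°C.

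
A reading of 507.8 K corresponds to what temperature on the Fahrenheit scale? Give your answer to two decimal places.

454.37°F

In Celsius: 507.8 - 273.15 = 234.6500°C.
In Fahrenheit: 234.6500 × 1.8 + 32 = 454.37°F.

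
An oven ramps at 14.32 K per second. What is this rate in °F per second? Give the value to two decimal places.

The quantity depends on a temperature interval, so only the ratio of degree sizes applies; the offset between the scales is irrelevant.
A change of 1 K is a change of 1.8°F, so 14.32 × 1.8 = 25.78.

25.78 °F/second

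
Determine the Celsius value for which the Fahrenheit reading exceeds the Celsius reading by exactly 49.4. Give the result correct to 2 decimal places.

21.75°C

Let C be the Celsius reading. The Fahrenheit reading is F = 1.8·C + 32.
Require F - C = 49.4: (0.8)·C + 32 = 49.4.
C = (49.4 - 32) / (0.8) = 21.75.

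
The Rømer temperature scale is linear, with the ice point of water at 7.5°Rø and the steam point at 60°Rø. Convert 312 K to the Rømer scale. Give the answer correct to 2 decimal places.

First in Celsius: 312 - 273.15 = 38.8500°C.
Linearly onto the Rømer scale: 7.5 + (38.8500 / 100) × (60 - 7.5) = 27.90°Rø.

27.90°Rø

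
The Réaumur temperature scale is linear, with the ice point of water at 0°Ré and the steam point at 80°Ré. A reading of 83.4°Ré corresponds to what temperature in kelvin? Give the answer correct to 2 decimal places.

377.40 K

Linear interpolation between the fixed points: C = (83.4 - 0) × 100 / (80 - 0) = 104.2500°C.
Then 104.2500 + 273.15 = 377.40 K.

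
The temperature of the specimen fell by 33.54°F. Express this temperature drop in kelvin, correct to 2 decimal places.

Only the scale ratio 5/9 matters for a change in temperature.
33.54 × 5/9 = 18.63.

18.63 K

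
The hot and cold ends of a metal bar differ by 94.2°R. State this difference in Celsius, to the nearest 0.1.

Only the scale ratio 5/9 matters for a change in temperature.
94.2 × 5/9 = 52.3.

52.3°C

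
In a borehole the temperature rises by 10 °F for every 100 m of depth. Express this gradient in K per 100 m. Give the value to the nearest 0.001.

5.556 K/100 m

Since only a temperature interval is involved, the additive offset between the scales drops out.
A change of 1°F is a change of 5/9 K, so 10 × 5/9 = 5.556.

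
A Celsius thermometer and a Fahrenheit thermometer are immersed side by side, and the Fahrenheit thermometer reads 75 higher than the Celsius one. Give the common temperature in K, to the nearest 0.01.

326.90 K

Let x be the Celsius reading; then the Fahrenheit reading is 1.8·x + 32.
(1.8·x + 32) - x = 75  ⇒  (0.8)·x = 43  ⇒  x = 53.7500°C.
In kelvin: 53.7500 + 273.15 = 326.90 K.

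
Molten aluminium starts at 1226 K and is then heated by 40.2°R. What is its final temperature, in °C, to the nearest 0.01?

Initial temperature in Celsius: 1226 - 273.15 = 952.8500°C.
The 40.2°R change is an interval, so only the factor 5/9 applies: +40.2 × 5/9 = +22.3333°C.
Final Celsius temperature: 952.8500 + 22.3333 = 975.1833°C.

975.18°C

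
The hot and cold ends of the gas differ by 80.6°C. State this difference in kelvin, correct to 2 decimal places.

80.60 K

Celsius and kelvin degrees are the same size, so the interval is unchanged: 80.60.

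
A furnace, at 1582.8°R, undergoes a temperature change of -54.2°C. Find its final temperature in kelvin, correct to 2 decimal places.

Initial temperature in Celsius: (1582.8 - 491.67) × 5/9 = 606.1833°C.
Final Celsius temperature: 606.1833 - 54.2000 = 551.9833°C.
In kelvin: 551.9833 + 273.15 = 825.13 K.

825.13 K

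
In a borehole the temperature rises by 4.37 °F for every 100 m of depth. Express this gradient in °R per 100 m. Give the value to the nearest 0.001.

The quantity depends on a temperature interval, so only the ratio of degree sizes applies; the offset between the scales is irrelevant.
A change of 1°F is a change of 1°R, so 4.37 × 1 = 4.370.

4.370 °R/100 m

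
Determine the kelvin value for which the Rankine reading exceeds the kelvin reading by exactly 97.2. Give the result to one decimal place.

121.5 K

Let K be the kelvin reading. The Rankine reading is R = 1.8·K.
Require R - K = 97.2: (0.8)·K = 97.2.
K = (97.2) / (0.8) = 121.5.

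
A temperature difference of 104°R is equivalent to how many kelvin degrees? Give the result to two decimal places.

An interval of 1°R corresponds to 5/9 K.
104 × 5/9 = 57.78.

57.78 K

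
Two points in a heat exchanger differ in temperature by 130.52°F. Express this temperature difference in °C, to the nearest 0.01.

An interval of 1°F corresponds to 5/9°C.
130.52 × 5/9 = 72.51.

72.51°C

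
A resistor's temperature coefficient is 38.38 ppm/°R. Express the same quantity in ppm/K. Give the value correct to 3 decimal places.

69.084 ppm/K

Since only a temperature interval is involved, the additive offset between the scales drops out.
A change of 1 K is a change of 1.8°R, so per K the value is 38.38 × 1.8 = 69.084.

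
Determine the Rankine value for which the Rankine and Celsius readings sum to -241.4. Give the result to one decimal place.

Let R be the Rankine reading. The Celsius reading is C = 5/9·R - 273.15.
Require R + C = -241.4: (14/9)·R - 273.15 = -241.4.
R = (-241.4 + 273.15) / (14/9) = 20.4.

20.4°R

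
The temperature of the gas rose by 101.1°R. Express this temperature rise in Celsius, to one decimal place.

An interval of 1°R corresponds to 5/9°C.
101.1 × 5/9 = 56.2.

56.2°C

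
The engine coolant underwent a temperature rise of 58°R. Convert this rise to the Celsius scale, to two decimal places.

For a temperature interval the offset drops out; only the factor 5/9 applies.
58 × 5/9 = 32.22.

32.22°C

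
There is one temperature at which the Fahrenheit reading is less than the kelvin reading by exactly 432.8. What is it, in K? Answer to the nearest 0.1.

Let K be the kelvin reading. The Fahrenheit reading is F = 1.8·K - 459.67.
Require F - K = -432.8: (0.8)·K - 459.67 = -432.8.
K = (-432.8 + 459.67) / (0.8) = 33.6.

33.6 K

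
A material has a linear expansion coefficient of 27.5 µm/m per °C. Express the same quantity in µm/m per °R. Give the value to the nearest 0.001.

15.278 µm/m per °R

The quantity depends on a temperature interval, so only the ratio of degree sizes applies; the offset between the scales is irrelevant.
A change of 1°R is a change of 5/9°C, so per °R the value is 27.5 × 5/9 = 15.278.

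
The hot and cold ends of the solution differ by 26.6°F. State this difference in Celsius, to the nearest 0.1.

14.8°C

For a temperature interval the offset drops out; only the factor 5/9 applies.
26.6 × 5/9 = 14.8.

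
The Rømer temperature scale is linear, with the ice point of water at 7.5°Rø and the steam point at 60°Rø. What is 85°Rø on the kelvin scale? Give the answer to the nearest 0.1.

Linear interpolation between the fixed points: C = (85 - 7.5) × 100 / (60 - 7.5) = 147.6190°C.
Then 147.6190 + 273.15 = 420.8 K.

420.8 K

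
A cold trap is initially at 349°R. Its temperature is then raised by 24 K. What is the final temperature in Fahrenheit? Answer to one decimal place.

-67.5°F

Initial temperature in Celsius: (349 - 491.67) × 5/9 = -79.2611°C.
The 24 K change is an interval; Kelvin and Celsius degrees are the same size, so ΔC = +24°C.
Final Celsius temperature: -79.2611 + 24.0000 = -55.2611°C.
In Fahrenheit: -55.2611 × 1.8 + 32 = -67.5°F.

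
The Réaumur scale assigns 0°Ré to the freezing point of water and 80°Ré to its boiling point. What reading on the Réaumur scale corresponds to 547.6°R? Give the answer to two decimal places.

First in Celsius: (547.6 - 491.67) × 5/9 = 31.0722°C.
Linearly onto the Réaumur scale: 0 + (31.0722 / 100) × (80 - 0) = 24.86°Ré.

24.86°Ré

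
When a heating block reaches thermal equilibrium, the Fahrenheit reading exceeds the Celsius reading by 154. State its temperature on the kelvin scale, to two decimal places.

Let x be the Fahrenheit reading; then the Celsius reading is 5/9·x - 17.7778.
(5/9·x - 17.7778) - x = -154  ⇒  (-4/9)·x = -136.222  ⇒  x = 306.5000°F.
In Celsius: (306.5 - 32) × 5/9 = 152.5000°C.
In kelvin: 152.5000 + 273.15 = 425.65 K.

425.65 K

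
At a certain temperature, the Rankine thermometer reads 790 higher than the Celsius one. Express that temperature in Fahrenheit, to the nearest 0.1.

Let x be the Celsius reading; then the Rankine reading is 1.8·x + 491.67.
(1.8·x + 491.67) - x = 790  ⇒  (0.8)·x = 298.33  ⇒  x = 372.9125°C.
In Fahrenheit: 372.9125 × 1.8 + 32 = 703.2°F.

703.2°F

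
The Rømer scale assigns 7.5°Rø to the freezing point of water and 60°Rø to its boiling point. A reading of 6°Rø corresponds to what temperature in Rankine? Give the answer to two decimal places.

Linear interpolation between the fixed points: C = (6 - 7.5) × 100 / (60 - 7.5) = -2.8571°C.
Then -2.8571 × 1.8 + 491.67 = 486.53°R.

486.53°R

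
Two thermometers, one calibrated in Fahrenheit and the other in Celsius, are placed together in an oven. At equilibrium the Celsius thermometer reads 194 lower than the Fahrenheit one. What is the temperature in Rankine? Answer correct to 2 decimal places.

856.17°R

Let x be the Fahrenheit reading; then the Celsius reading is 5/9·x - 17.7778.
(5/9·x - 17.7778) - x = -194  ⇒  (-4/9)·x = -176.222  ⇒  x = 396.5000°F.
In Celsius: (396.5 - 32) × 5/9 = 202.5000°C.
In Rankine: 202.5000 × 1.8 + 491.67 = 856.17°R.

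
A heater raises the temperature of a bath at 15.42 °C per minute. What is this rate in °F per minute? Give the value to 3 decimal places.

27.756 °F/minute

Since only a temperature interval is involved, the additive offset between the scales drops out.
A change of 1°C is a change of 1.8°F, so 15.42 × 1.8 = 27.756.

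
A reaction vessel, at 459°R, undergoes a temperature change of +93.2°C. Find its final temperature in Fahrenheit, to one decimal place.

Initial temperature in Celsius: (459 - 491.67) × 5/9 = -18.1500°C.
Final Celsius temperature: -18.1500 + 93.2000 = 75.0500°C.
In Fahrenheit: 75.0500 × 1.8 + 32 = 167.1°F.

167.1°F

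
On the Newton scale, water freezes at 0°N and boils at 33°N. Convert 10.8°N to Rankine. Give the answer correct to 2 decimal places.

Linear interpolation between the fixed points: C = (10.8 - 0) × 100 / (33 - 0) = 32.7273°C.
Then 32.7273 × 1.8 + 491.67 = 550.58°R.

550.58°R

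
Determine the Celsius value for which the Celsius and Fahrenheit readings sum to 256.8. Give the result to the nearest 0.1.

Let C be the Celsius reading. The Fahrenheit reading is F = 1.8·C + 32.
Require C + F = 256.8: (2.8)·C + 32 = 256.8.
C = (256.8 - 32) / (2.8) = 80.3.

80.3°C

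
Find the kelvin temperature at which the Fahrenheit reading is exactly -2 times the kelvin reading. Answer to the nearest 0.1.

Let K be the kelvin reading. The Fahrenheit reading is F = 1.8·K - 459.67.
Require F = -2·K: 1.8·K - 459.67 = -2·K.
(3.8)·K = 459.67  ⇒  K = 121.0.

121.0 K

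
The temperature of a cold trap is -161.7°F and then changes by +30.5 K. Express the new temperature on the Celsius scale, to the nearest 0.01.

Initial temperature in Celsius: (-161.7 - 32) × 5/9 = -107.6111°C.
The 30.5 K change is an interval; Kelvin and Celsius degrees are the same size, so ΔC = +30.5°C.
Final Celsius temperature: -107.6111 + 30.5000 = -77.1111°C.

-77.11°C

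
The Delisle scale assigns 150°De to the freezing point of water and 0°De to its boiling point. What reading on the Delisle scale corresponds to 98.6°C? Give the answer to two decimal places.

Linearly onto the Delisle scale: 150 + (98.6000 / 100) × (0 - 150) = 2.10°De.

2.10°De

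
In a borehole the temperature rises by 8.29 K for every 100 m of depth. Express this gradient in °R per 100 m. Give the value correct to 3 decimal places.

The quantity depends on a temperature interval, so only the ratio of degree sizes applies; the offset between the scales is irrelevant.
A change of 1 K is a change of 1.8°R, so 8.29 × 1.8 = 14.922.

14.922 °R/100 m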